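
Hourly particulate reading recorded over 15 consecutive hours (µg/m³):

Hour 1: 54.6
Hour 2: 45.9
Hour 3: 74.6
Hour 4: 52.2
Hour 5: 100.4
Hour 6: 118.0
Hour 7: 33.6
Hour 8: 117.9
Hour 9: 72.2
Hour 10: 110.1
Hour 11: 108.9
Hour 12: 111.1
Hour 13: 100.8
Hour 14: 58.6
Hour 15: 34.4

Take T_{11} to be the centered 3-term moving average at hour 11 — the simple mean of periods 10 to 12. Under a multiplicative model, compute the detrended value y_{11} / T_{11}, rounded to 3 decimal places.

Trend T_11 = (110.1 + 108.9 + 111.1) / 3 = 330.1/3 = 110.03333
Ratio to trend: 108.9 / 110.03333 = 0.990

0.990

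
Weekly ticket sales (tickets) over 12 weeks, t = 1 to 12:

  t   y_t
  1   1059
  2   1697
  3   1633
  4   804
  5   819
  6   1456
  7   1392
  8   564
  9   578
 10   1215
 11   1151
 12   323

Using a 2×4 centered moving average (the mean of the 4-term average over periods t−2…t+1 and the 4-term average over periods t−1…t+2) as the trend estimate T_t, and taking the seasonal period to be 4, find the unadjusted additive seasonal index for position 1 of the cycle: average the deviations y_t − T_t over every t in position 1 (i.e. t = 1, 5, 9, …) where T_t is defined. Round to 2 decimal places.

-329.00

Season position 1 occurs at t = 5, 9 (where T_t is defined).
t=5: T_5 = 1147.8750; y_5 − T_5 = 819 − 1147.8750 = -328.8750
t=9: T_9 = 907.1250; y_9 − T_9 = 578 − 907.1250 = -329.1250
Mean deviation: (-328.8750 + -329.1250) / 2 = -329.00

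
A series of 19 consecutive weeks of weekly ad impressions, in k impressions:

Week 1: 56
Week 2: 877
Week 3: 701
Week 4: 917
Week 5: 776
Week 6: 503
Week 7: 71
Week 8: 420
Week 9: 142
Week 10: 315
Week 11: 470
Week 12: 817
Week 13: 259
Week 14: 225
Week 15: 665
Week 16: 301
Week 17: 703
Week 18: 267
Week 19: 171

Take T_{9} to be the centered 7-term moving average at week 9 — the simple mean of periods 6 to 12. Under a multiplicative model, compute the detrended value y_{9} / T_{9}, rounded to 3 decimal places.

Trend T_9 = (503 + 71 + 420 + 142 + 315 + 470 + 817) / 7 = 2738/7 = 391.14286
Ratio to trend: 142 / 391.14286 = 0.363

0.363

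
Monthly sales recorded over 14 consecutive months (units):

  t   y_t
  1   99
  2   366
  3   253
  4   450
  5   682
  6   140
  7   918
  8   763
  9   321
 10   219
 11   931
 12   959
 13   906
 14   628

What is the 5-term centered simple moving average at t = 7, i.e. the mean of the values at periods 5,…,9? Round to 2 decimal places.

Sum of periods 5–9: 682 + 140 + 918 + 763 + 321 = 2824
Divide by 5: 2824 / 5 = 564.80

564.80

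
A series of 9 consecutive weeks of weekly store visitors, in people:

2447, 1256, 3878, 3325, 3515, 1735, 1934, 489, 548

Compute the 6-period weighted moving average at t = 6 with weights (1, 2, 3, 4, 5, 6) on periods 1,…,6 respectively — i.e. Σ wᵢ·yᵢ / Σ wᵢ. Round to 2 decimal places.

2756.10

Weighted sum: 1·2447 + 2·1256 + 3·3878 + 4·3325 + 5·3515 + 6·1735 = 2447 + 2512 + 11634 + 13300 + 17575 + 10410 = 57878
Weight total: 1 + 2 + 3 + 4 + 5 + 6 = 21
WMA = 57878 / 21 = 2756.10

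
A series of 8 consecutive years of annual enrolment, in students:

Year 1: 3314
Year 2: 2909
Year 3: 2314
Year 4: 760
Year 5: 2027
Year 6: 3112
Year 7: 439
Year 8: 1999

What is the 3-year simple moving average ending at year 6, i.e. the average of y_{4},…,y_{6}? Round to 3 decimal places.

Sum of periods 4–6: 760 + 2027 + 3112 = 5899
Divide by 3: 5899 / 3 = 1966.333

1966.333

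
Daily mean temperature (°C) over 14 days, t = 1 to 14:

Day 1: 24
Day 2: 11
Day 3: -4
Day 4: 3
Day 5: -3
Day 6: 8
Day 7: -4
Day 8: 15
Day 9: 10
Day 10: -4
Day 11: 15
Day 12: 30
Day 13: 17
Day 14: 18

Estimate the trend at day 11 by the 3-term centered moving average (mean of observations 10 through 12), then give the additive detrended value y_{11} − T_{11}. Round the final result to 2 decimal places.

1.33

Trend T_11 = ((-4) + 15 + 30) / 3 = 41/3 = 13.6667
Detrended value: 15 − 13.6667 = 1.33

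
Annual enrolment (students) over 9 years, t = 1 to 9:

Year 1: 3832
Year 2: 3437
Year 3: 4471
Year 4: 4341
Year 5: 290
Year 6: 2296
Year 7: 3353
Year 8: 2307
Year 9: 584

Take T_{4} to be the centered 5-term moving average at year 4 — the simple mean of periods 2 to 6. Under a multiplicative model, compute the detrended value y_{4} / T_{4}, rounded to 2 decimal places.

Trend T_4 = (3437 + 4471 + 4341 + 290 + 2296) / 5 = 14835/5 = 2967.0000
Ratio to trend: 4341 / 2967.0000 = 1.46

1.46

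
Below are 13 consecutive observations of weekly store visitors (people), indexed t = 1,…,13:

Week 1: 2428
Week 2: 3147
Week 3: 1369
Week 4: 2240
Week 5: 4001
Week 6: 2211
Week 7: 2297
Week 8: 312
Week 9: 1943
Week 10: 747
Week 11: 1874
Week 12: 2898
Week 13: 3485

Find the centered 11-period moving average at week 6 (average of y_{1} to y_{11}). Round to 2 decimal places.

Sum of periods 1–11: 2428 + 3147 + 1369 + 2240 + 4001 + 2211 + 2297 + 312 + 1943 + 747 + 1874 = 22569
Divide by 11: 22569 / 11 = 2051.73

2051.73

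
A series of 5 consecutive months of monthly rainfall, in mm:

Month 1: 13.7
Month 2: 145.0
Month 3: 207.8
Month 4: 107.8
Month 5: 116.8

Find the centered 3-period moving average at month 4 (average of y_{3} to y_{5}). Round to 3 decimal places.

144.133

Sum of periods 3–5: 207.8 + 107.8 + 116.8 = 432.4
Divide by 3: 432.4 / 3 = 144.133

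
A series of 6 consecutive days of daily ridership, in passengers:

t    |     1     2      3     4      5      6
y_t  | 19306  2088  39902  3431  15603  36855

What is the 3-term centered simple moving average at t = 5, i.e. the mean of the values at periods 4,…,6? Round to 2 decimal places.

18629.67

Sum of periods 4–6: 3431 + 15603 + 36855 = 55889
Divide by 3: 55889 / 3 = 18629.67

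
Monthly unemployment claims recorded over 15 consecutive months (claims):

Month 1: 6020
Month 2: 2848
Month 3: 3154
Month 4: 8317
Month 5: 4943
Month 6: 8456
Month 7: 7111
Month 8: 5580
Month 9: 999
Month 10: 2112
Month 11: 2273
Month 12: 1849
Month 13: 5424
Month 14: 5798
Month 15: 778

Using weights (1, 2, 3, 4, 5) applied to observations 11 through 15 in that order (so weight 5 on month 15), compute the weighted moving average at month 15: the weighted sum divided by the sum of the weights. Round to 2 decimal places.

3288.33

Weighted sum: 1·2273 + 2·1849 + 3·5424 + 4·5798 + 5·778 = 2273 + 3698 + 16272 + 23192 + 3890 = 49325
Weight total: 1 + 2 + 3 + 4 + 5 = 15
WMA = 49325 / 15 = 3288.33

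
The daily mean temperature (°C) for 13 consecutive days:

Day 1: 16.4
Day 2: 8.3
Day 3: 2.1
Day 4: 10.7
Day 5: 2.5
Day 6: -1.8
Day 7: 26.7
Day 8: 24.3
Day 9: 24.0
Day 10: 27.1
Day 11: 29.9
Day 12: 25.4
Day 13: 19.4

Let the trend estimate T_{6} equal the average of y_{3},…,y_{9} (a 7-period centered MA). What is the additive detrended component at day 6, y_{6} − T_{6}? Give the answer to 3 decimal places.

-14.443

Trend T_6 = (2.1 + 10.7 + 2.5 + (-1.8) + 26.7 + 24.3 + 24.0) / 7 = 88.5/7 = 12.64286
Detrended value: -1.8 − 12.64286 = -14.443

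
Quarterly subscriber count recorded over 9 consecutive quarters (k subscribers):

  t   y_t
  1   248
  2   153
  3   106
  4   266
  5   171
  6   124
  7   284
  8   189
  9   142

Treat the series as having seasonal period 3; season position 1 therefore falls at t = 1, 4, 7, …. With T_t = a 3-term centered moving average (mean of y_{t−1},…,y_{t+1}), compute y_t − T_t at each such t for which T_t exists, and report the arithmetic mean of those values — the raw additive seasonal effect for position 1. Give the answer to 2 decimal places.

85.00

Season position 1 occurs at t = 4, 7 (where T_t is defined).
t=4: T_4 = 181.0000; y_4 − T_4 = 266 − 181.0000 = 85.0000
t=7: T_7 = 199.0000; y_7 − T_7 = 284 − 199.0000 = 85.0000
Mean deviation: (85.0000 + 85.0000) / 2 = 85.00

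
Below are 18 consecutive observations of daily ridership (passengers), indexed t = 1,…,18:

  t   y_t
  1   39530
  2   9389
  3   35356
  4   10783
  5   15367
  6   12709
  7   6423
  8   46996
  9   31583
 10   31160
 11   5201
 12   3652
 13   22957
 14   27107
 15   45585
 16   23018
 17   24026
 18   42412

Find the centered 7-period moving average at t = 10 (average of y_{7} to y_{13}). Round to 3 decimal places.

Sum of periods 7–13: 6423 + 46996 + 31583 + 31160 + 5201 + 3652 + 22957 = 147972
Divide by 7: 147972 / 7 = 21138.857

21138.857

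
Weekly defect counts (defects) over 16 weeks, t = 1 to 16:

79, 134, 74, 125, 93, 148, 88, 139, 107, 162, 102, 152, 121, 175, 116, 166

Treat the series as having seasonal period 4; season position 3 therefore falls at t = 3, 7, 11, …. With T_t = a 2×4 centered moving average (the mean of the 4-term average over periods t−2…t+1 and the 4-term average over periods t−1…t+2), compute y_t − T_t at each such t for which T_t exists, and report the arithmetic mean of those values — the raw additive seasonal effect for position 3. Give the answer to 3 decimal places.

-30.667

Season position 3 occurs at t = 3, 7, 11 (where T_t is defined).
t=3: T_3 = 104.75000; y_3 − T_3 = 74 − 104.75000 = -30.75000
t=7: T_7 = 118.75000; y_7 − T_7 = 88 − 118.75000 = -30.75000
t=11: T_11 = 132.50000; y_11 − T_11 = 102 − 132.50000 = -30.50000
Mean deviation: (-30.75000 + -30.75000 + -30.50000) / 3 = -30.667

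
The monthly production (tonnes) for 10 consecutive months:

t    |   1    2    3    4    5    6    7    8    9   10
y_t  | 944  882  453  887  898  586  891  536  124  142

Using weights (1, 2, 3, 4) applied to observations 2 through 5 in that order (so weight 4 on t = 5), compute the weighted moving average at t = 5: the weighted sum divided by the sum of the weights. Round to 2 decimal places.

804.10

Weighted sum: 1·882 + 2·453 + 3·887 + 4·898 = 882 + 906 + 2661 + 3592 = 8041
Weight total: 1 + 2 + 3 + 4 = 10
WMA = 8041 / 10 = 804.10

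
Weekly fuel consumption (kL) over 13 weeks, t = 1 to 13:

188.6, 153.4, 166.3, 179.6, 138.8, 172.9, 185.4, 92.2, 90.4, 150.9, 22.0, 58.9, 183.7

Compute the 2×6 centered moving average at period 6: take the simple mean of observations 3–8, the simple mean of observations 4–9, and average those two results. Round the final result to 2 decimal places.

Sum over 3–8: 166.3 + 179.6 + 138.8 + 172.9 + 185.4 + 92.2 = 935.2
Sum over 4–9: 179.6 + 138.8 + 172.9 + 185.4 + 92.2 + 90.4 = 859.3
CMA at t=6 = (935.2 + 859.3) / (2·6) = 1794.5 / 12 = 149.54

149.54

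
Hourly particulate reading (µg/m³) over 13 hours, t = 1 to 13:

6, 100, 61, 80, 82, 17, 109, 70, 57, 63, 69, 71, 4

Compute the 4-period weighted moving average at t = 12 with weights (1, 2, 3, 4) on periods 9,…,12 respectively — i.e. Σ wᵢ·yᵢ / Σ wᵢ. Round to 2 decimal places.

67.40

Weighted sum: 1·57 + 2·63 + 3·69 + 4·71 = 57 + 126 + 207 + 284 = 674
Weight total: 1 + 2 + 3 + 4 = 10
WMA = 674 / 10 = 67.40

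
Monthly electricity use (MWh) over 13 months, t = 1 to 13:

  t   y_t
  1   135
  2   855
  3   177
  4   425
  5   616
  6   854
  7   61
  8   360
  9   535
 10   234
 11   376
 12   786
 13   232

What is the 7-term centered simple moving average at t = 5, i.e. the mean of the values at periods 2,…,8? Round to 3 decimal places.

Sum of periods 2–8: 855 + 177 + 425 + 616 + 854 + 61 + 360 = 3348
Divide by 7: 3348 / 7 = 478.286

478.286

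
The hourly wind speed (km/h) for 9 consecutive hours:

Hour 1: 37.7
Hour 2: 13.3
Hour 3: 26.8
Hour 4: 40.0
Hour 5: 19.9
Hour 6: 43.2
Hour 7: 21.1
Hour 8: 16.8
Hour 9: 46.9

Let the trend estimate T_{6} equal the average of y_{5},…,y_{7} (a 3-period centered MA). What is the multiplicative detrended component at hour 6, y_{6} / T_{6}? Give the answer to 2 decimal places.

1.54

Trend T_6 = (19.9 + 43.2 + 21.1) / 3 = 84.2/3 = 28.0667
Ratio to trend: 43.2 / 28.0667 = 1.54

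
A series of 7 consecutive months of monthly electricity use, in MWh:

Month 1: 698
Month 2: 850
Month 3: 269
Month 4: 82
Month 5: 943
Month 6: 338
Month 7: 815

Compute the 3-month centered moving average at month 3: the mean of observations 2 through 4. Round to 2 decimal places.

Sum of periods 2–4: 850 + 269 + 82 = 1201
Divide by 3: 1201 / 3 = 400.33

400.33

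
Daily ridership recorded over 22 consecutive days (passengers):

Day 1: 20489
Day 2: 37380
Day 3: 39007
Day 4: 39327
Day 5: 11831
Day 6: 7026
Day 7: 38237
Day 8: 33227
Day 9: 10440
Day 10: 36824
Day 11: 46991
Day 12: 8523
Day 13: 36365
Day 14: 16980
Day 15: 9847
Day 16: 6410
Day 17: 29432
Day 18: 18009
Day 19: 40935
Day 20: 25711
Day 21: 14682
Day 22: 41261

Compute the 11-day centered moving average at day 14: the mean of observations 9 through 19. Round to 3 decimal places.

23705.091

Sum of periods 9–19: 10440 + 36824 + 46991 + 8523 + 36365 + 16980 + 9847 + 6410 + 29432 + 18009 + 40935 = 260756
Divide by 11: 260756 / 11 = 23705.091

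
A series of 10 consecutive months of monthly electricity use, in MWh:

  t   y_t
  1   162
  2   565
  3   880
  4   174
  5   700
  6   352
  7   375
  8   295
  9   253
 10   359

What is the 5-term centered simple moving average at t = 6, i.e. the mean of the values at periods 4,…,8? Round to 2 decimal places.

379.20

Sum of periods 4–8: 174 + 700 + 352 + 375 + 295 = 1896
Divide by 5: 1896 / 5 = 379.20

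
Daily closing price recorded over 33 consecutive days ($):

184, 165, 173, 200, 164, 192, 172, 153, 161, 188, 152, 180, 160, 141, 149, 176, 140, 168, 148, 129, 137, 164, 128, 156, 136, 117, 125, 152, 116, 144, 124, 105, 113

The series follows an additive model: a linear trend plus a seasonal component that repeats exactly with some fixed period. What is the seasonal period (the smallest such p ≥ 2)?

First differences y_{t+1} − y_t: -19, 8, 27, -36, 28, -20, -19, 8, 27, -36, 28, -20, -19, 8, …
The difference pattern repeats every 6 terms and not for any smaller step, so p = 6.

6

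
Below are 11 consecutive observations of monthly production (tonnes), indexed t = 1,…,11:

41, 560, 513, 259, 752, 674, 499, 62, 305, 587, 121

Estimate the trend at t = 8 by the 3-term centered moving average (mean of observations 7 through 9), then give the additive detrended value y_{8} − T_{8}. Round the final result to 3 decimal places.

-226.667

Trend T_8 = (499 + 62 + 305) / 3 = 866/3 = 288.66667
Detrended value: 62 − 288.66667 = -226.667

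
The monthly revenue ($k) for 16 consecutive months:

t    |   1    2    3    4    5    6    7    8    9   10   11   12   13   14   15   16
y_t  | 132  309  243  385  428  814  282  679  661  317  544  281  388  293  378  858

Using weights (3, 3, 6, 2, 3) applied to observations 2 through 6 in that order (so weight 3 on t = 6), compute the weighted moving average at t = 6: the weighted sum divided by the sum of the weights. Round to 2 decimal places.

Weighted sum: 3·309 + 3·243 + 6·385 + 2·428 + 3·814 = 927 + 729 + 2310 + 856 + 2442 = 7264
Weight total: 3 + 3 + 6 + 2 + 3 = 17
WMA = 7264 / 17 = 427.29

427.29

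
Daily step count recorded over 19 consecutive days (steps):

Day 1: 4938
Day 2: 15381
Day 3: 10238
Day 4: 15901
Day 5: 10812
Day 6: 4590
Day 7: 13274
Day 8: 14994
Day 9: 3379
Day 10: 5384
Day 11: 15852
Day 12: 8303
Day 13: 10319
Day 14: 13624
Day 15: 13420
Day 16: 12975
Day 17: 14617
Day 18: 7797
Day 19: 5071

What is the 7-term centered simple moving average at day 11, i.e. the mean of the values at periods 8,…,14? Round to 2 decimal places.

10265.00

Sum of periods 8–14: 14994 + 3379 + 5384 + 15852 + 8303 + 10319 + 13624 = 71855
Divide by 7: 71855 / 7 = 10265.00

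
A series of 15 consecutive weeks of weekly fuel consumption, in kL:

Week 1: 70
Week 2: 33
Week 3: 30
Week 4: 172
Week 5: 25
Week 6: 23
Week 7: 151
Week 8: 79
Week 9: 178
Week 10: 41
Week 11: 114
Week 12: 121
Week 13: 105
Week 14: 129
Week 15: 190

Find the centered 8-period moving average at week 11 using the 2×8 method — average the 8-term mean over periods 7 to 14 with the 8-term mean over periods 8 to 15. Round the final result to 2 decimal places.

Sum over 7–14: 151 + 79 + 178 + 41 + 114 + 121 + 105 + 129 = 918
Sum over 8–15: 79 + 178 + 41 + 114 + 121 + 105 + 129 + 190 = 957
CMA at t=11 = (918 + 957) / (2·8) = 1875 / 16 = 117.19

117.19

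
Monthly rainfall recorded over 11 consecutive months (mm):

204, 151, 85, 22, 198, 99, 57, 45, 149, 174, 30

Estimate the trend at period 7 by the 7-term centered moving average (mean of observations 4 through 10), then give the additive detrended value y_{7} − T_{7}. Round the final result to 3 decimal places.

-49.286

Trend T_7 = (22 + 198 + 99 + 57 + 45 + 149 + 174) / 7 = 744/7 = 106.28571
Detrended value: 57 − 106.28571 = -49.286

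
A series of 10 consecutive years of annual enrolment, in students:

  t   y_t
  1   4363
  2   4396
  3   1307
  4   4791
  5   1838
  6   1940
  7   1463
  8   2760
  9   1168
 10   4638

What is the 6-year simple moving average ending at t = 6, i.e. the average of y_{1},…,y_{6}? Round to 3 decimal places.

3105.833

Sum of periods 1–6: 4363 + 4396 + 1307 + 4791 + 1838 + 1940 = 18635
Divide by 6: 18635 / 6 = 3105.833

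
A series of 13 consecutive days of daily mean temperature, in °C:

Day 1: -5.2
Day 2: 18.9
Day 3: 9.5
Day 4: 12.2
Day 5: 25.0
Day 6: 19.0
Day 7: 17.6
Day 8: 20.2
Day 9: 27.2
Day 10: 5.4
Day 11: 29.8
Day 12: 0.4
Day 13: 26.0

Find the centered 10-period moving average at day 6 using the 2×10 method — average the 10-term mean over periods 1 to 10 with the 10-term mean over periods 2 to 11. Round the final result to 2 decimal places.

Sum over 1–10: (-5.2) + 18.9 + 9.5 + 12.2 + 25.0 + 19.0 + 17.6 + 20.2 + 27.2 + 5.4 = 149.8
Sum over 2–11: 18.9 + 9.5 + 12.2 + 25.0 + 19.0 + 17.6 + 20.2 + 27.2 + 5.4 + 29.8 = 184.8
CMA at t=6 = (149.8 + 184.8) / (2·10) = 334.6 / 20 = 16.73

16.73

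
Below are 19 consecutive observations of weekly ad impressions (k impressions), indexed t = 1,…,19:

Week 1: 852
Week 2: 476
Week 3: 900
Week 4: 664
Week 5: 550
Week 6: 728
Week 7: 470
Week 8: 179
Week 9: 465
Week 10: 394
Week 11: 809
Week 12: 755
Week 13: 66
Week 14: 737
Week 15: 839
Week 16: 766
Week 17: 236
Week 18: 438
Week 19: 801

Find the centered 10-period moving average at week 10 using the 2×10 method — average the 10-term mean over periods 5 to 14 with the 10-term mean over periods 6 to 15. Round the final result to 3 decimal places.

Sum over 5–14: 550 + 728 + 470 + 179 + 465 + 394 + 809 + 755 + 66 + 737 = 5153
Sum over 6–15: 728 + 470 + 179 + 465 + 394 + 809 + 755 + 66 + 737 + 839 = 5442
CMA at t=10 = (5153 + 5442) / (2·10) = 10595 / 20 = 529.750

529.750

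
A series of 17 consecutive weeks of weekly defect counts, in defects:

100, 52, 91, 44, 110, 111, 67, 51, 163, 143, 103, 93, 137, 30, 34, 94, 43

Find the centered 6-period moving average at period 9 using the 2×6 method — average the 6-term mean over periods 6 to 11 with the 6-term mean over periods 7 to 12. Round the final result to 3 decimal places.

104.833

Sum over 6–11: 111 + 67 + 51 + 163 + 143 + 103 = 638
Sum over 7–12: 67 + 51 + 163 + 143 + 103 + 93 = 620
CMA at t=9 = (638 + 620) / (2·6) = 1258 / 12 = 104.833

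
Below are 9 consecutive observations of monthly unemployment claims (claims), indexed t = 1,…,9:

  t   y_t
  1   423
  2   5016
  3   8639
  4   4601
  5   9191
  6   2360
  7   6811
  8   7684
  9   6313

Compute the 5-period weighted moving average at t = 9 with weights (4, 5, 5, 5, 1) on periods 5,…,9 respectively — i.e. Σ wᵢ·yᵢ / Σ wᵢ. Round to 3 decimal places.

6367.600

Weighted sum: 4·9191 + 5·2360 + 5·6811 + 5·7684 + 1·6313 = 36764 + 11800 + 34055 + 38420 + 6313 = 127352
Weight total: 4 + 5 + 5 + 5 + 1 = 20
WMA = 127352 / 20 = 6367.600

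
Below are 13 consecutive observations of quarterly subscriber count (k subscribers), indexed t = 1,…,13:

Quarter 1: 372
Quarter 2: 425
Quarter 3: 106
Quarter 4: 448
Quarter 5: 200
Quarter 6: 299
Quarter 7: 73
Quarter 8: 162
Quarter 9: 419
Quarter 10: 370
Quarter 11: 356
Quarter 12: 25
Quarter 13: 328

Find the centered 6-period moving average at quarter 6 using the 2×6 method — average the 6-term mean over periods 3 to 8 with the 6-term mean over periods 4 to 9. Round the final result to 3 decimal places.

Sum over 3–8: 106 + 448 + 200 + 299 + 73 + 162 = 1288
Sum over 4–9: 448 + 200 + 299 + 73 + 162 + 419 = 1601
CMA at t=6 = (1288 + 1601) / (2·6) = 2889 / 12 = 240.750

240.750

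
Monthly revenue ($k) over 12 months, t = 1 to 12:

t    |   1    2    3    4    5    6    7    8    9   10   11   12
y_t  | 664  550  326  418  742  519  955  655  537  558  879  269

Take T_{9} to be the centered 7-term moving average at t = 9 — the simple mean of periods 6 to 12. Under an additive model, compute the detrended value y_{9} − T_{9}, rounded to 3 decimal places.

Trend T_9 = (519 + 955 + 655 + 537 + 558 + 879 + 269) / 7 = 4372/7 = 624.57143
Detrended value: 537 − 624.57143 = -87.571

-87.571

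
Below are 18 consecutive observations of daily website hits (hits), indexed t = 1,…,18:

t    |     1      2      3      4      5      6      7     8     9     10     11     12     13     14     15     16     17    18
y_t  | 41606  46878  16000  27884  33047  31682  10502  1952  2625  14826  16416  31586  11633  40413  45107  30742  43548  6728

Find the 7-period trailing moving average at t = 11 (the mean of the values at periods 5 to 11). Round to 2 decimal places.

Sum of periods 5–11: 33047 + 31682 + 10502 + 1952 + 2625 + 14826 + 16416 = 111050
Divide by 7: 111050 / 7 = 15864.29

15864.29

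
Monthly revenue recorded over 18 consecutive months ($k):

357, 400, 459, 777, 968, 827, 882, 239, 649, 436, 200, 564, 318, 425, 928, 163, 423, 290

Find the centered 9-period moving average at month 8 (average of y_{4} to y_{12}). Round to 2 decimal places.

615.78

Sum of periods 4–12: 777 + 968 + 827 + 882 + 239 + 649 + 436 + 200 + 564 = 5542
Divide by 9: 5542 / 9 = 615.78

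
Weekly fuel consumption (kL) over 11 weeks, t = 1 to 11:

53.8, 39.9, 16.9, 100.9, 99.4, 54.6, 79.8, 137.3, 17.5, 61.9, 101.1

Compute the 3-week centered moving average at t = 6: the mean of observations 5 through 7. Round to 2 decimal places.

Sum of periods 5–7: 99.4 + 54.6 + 79.8 = 233.8
Divide by 3: 233.8 / 3 = 77.93

77.93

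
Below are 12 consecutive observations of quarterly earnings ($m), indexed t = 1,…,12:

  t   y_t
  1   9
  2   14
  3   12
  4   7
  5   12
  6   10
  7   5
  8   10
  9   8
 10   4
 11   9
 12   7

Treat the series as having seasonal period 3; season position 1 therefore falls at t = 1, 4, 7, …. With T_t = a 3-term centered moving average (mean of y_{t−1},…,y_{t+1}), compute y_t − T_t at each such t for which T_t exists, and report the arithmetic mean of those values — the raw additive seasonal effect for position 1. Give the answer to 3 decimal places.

Season position 1 occurs at t = 4, 7, 10 (where T_t is defined).
t=4: T_4 = 10.33333; y_4 − T_4 = 7 − 10.33333 = -3.33333
t=7: T_7 = 8.33333; y_7 − T_7 = 5 − 8.33333 = -3.33333
t=10: T_10 = 7.00000; y_10 − T_10 = 4 − 7.00000 = -3.00000
Mean deviation: (-3.33333 + -3.33333 + -3.00000) / 3 = -3.222

-3.222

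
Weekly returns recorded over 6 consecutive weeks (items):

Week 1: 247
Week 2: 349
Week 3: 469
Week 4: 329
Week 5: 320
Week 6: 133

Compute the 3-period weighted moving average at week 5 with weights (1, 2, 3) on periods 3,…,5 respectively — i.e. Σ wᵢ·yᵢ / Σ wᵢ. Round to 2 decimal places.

Weighted sum: 1·469 + 2·329 + 3·320 = 469 + 658 + 960 = 2087
Weight total: 1 + 2 + 3 = 6
WMA = 2087 / 6 = 347.83

347.83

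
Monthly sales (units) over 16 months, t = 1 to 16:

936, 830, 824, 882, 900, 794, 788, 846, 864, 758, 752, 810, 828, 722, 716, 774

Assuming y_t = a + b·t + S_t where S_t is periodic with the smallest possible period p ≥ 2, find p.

First differences y_{t+1} − y_t: -106, -6, 58, 18, -106, -6, 58, 18, -106, -6, …
The difference pattern repeats every 4 terms and not for any smaller step, so p = 4.

4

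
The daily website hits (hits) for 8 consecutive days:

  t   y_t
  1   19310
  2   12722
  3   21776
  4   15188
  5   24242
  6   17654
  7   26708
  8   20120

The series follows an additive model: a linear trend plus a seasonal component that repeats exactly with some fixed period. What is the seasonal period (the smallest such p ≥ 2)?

2

First differences y_{t+1} − y_t: -6588, 9054, -6588, 9054, -6588, 9054, …
The difference pattern repeats every 2 terms and not for any smaller step, so p = 2.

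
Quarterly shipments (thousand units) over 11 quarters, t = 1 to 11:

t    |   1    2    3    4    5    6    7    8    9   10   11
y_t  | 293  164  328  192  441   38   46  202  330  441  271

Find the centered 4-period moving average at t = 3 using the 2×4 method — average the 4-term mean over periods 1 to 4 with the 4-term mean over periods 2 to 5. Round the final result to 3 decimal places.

262.750

Sum over 1–4: 293 + 164 + 328 + 192 = 977
Sum over 2–5: 164 + 328 + 192 + 441 = 1125
CMA at t=3 = (977 + 1125) / (2·4) = 2102 / 8 = 262.750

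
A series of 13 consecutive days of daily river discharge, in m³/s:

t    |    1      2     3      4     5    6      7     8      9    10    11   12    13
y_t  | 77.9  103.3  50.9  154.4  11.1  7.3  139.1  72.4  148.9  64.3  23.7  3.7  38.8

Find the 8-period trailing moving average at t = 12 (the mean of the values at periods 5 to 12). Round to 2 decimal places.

Sum of periods 5–12: 11.1 + 7.3 + 139.1 + 72.4 + 148.9 + 64.3 + 23.7 + 3.7 = 470.5
Divide by 8: 470.5 / 8 = 58.81

58.81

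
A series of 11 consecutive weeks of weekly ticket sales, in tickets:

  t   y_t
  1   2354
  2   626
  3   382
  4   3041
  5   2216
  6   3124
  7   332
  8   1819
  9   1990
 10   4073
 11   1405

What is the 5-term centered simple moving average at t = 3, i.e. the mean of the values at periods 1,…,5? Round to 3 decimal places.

Sum of periods 1–5: 2354 + 626 + 382 + 3041 + 2216 = 8619
Divide by 5: 8619 / 5 = 1723.800

1723.800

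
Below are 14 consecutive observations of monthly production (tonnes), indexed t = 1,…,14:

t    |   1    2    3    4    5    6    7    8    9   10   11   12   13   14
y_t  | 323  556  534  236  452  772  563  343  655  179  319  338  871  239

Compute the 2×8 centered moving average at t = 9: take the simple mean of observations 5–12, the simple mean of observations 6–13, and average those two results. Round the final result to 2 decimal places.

478.81

Sum over 5–12: 452 + 772 + 563 + 343 + 655 + 179 + 319 + 338 = 3621
Sum over 6–13: 772 + 563 + 343 + 655 + 179 + 319 + 338 + 871 = 4040
CMA at t=9 = (3621 + 4040) / (2·8) = 7661 / 16 = 478.81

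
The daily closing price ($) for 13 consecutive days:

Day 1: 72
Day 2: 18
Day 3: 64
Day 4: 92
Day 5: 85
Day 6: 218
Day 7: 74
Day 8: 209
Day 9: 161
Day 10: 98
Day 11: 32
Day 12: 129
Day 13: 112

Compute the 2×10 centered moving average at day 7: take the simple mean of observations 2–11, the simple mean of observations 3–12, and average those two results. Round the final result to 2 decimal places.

Sum over 2–11: 18 + 64 + 92 + 85 + 218 + 74 + 209 + 161 + 98 + 32 = 1051
Sum over 3–12: 64 + 92 + 85 + 218 + 74 + 209 + 161 + 98 + 32 + 129 = 1162
CMA at t=7 = (1051 + 1162) / (2·10) = 2213 / 20 = 110.65

110.65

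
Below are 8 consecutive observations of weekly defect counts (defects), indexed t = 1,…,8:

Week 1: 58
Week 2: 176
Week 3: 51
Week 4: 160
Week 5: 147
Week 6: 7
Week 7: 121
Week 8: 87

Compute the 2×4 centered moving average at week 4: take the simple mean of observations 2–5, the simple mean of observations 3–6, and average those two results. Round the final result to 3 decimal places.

Sum over 2–5: 176 + 51 + 160 + 147 = 534
Sum over 3–6: 51 + 160 + 147 + 7 = 365
CMA at t=4 = (534 + 365) / (2·4) = 899 / 8 = 112.375

112.375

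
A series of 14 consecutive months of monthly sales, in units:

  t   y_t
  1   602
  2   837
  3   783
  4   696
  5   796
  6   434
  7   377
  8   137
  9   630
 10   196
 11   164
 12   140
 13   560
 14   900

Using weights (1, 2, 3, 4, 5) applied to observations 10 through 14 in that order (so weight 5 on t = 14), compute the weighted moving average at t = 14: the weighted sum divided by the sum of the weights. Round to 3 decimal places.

Weighted sum: 1·196 + 2·164 + 3·140 + 4·560 + 5·900 = 196 + 328 + 420 + 2240 + 4500 = 7684
Weight total: 1 + 2 + 3 + 4 + 5 = 15
WMA = 7684 / 15 = 512.267

512.267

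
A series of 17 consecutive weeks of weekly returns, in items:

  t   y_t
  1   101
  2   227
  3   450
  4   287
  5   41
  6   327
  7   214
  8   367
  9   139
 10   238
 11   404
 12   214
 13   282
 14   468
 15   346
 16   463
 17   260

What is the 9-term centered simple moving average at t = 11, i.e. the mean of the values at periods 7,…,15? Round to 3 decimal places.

296.889

Sum of periods 7–15: 214 + 367 + 139 + 238 + 404 + 214 + 282 + 468 + 346 = 2672
Divide by 9: 2672 / 9 = 296.889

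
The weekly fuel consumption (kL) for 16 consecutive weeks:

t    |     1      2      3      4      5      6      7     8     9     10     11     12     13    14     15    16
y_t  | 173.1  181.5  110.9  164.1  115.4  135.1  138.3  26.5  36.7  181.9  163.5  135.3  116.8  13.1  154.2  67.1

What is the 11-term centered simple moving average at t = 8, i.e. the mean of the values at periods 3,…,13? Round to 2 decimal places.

120.41

Sum of periods 3–13: 110.9 + 164.1 + 115.4 + 135.1 + 138.3 + 26.5 + 36.7 + 181.9 + 163.5 + 135.3 + 116.8 = 1324.5
Divide by 11: 1324.5 / 11 = 120.41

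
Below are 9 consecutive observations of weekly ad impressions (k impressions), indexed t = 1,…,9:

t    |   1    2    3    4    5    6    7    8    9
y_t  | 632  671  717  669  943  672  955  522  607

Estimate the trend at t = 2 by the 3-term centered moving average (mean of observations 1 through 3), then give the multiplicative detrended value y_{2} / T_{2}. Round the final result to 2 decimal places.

1.00

Trend T_2 = (632 + 671 + 717) / 3 = 2020/3 = 673.3333
Ratio to trend: 671 / 673.3333 = 1.00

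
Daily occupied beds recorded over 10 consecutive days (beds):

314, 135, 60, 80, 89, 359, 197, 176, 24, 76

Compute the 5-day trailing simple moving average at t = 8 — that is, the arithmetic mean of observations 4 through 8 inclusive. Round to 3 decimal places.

Sum of periods 4–8: 80 + 89 + 359 + 197 + 176 = 901
Divide by 5: 901 / 5 = 180.200

180.200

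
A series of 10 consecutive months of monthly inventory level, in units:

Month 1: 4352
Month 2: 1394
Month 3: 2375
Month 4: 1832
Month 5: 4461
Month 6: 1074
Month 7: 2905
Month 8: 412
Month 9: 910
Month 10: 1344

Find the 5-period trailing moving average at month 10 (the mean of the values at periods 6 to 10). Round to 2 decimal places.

1329.00

Sum of periods 6–10: 1074 + 2905 + 412 + 910 + 1344 = 6645
Divide by 5: 6645 / 5 = 1329.00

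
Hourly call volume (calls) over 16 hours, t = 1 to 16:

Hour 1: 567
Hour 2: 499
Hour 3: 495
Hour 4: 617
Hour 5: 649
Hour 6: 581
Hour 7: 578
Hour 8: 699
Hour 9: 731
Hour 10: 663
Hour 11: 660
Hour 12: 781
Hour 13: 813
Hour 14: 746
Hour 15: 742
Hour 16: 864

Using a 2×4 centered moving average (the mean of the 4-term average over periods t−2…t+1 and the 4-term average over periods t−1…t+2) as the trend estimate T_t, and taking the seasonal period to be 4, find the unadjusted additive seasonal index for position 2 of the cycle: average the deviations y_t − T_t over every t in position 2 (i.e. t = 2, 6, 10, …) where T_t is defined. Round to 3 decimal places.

Season position 2 occurs at t = 6, 10, 14 (where T_t is defined).
t=6: T_6 = 616.50000; y_6 − T_6 = 581 − 616.50000 = -35.50000
t=10: T_10 = 698.50000; y_10 − T_10 = 663 − 698.50000 = -35.50000
t=14: T_14 = 780.87500; y_14 − T_14 = 746 − 780.87500 = -34.87500
Mean deviation: (-35.50000 + -35.50000 + -34.87500) / 3 = -35.292

-35.292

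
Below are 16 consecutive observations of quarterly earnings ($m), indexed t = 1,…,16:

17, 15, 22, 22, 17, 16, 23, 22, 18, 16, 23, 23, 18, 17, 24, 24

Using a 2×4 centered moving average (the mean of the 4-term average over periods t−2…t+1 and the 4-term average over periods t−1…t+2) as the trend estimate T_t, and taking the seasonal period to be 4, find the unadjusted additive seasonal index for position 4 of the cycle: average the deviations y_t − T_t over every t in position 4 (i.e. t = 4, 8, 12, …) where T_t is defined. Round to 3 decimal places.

2.667

Season position 4 occurs at t = 4, 8, 12 (where T_t is defined).
t=4: T_4 = 19.12500; y_4 − T_4 = 22 − 19.12500 = 2.87500
t=8: T_8 = 19.75000; y_8 − T_8 = 22 − 19.75000 = 2.25000
t=12: T_12 = 20.12500; y_12 − T_12 = 23 − 20.12500 = 2.87500
Mean deviation: (2.87500 + 2.25000 + 2.87500) / 3 = 2.667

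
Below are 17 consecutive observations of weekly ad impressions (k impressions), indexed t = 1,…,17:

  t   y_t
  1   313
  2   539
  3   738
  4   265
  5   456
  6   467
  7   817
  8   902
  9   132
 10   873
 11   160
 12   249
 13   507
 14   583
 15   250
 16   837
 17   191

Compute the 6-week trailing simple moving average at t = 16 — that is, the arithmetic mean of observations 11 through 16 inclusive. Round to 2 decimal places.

431.00

Sum of periods 11–16: 160 + 249 + 507 + 583 + 250 + 837 = 2586
Divide by 6: 2586 / 6 = 431.00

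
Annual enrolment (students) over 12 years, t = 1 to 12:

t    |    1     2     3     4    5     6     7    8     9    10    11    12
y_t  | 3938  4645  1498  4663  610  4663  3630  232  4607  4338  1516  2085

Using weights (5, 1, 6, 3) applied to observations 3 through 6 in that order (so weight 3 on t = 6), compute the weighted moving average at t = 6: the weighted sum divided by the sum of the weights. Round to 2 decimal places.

Weighted sum: 5·1498 + 1·4663 + 6·610 + 3·4663 = 7490 + 4663 + 3660 + 13989 = 29802
Weight total: 5 + 1 + 6 + 3 = 15
WMA = 29802 / 15 = 1986.80

1986.80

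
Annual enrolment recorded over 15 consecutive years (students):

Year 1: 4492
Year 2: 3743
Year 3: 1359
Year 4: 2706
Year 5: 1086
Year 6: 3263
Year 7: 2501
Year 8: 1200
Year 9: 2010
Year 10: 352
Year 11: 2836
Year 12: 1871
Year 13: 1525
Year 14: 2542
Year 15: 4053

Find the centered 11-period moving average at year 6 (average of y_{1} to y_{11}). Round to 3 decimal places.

Sum of periods 1–11: 4492 + 3743 + 1359 + 2706 + 1086 + 3263 + 2501 + 1200 + 2010 + 352 + 2836 = 25548
Divide by 11: 25548 / 11 = 2322.545

2322.545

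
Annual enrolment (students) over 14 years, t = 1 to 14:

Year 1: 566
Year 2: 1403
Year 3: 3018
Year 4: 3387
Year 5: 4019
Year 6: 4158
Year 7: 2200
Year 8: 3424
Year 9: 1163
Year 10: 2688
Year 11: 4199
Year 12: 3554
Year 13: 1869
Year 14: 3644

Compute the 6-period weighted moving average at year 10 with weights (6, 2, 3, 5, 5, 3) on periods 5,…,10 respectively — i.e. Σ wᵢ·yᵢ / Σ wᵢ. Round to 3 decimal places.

2917.875

Weighted sum: 6·4019 + 2·4158 + 3·2200 + 5·3424 + 5·1163 + 3·2688 = 24114 + 8316 + 6600 + 17120 + 5815 + 8064 = 70029
Weight total: 6 + 2 + 3 + 5 + 5 + 3 = 24
WMA = 70029 / 24 = 2917.875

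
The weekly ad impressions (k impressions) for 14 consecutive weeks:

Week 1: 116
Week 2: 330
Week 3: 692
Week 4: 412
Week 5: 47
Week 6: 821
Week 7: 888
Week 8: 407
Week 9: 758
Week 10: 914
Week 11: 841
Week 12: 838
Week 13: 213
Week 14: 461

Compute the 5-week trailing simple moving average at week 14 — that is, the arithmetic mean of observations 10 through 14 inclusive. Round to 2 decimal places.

Sum of periods 10–14: 914 + 841 + 838 + 213 + 461 = 3267
Divide by 5: 3267 / 5 = 653.40

653.40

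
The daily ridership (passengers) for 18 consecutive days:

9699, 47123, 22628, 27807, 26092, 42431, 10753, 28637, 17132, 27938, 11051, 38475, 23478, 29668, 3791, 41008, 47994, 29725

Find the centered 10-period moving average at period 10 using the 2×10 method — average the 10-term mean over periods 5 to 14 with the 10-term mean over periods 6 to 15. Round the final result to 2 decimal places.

Sum over 5–14: 26092 + 42431 + 10753 + 28637 + 17132 + 27938 + 11051 + 38475 + 23478 + 29668 = 255655
Sum over 6–15: 42431 + 10753 + 28637 + 17132 + 27938 + 11051 + 38475 + 23478 + 29668 + 3791 = 233354
CMA at t=10 = (255655 + 233354) / (2·10) = 489009 / 20 = 24450.45

24450.45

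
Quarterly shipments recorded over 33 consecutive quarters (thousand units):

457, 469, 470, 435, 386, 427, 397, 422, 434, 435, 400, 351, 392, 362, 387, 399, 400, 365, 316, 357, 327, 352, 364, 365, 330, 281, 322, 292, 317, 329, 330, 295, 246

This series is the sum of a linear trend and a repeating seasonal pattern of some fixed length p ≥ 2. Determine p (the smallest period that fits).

7

First differences y_{t+1} − y_t: 12, 1, -35, -49, 41, -30, 25, 12, 1, -35, -49, 41, -30, 25, 12, 1, …
The difference pattern repeats every 7 terms and not for any smaller step, so p = 7.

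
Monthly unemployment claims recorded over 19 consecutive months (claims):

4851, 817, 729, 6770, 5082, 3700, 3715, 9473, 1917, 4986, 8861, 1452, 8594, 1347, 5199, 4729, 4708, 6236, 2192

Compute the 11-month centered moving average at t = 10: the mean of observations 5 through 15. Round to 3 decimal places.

4938.727

Sum of periods 5–15: 5082 + 3700 + 3715 + 9473 + 1917 + 4986 + 8861 + 1452 + 8594 + 1347 + 5199 = 54326
Divide by 11: 54326 / 11 = 4938.727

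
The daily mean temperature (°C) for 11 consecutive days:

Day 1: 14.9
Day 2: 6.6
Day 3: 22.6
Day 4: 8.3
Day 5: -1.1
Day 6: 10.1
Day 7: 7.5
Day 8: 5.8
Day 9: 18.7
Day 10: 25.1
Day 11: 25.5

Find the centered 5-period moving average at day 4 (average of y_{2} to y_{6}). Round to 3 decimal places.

9.300

Sum of periods 2–6: 6.6 + 22.6 + 8.3 + (-1.1) + 10.1 = 46.5
Divide by 5: 46.5 / 5 = 9.300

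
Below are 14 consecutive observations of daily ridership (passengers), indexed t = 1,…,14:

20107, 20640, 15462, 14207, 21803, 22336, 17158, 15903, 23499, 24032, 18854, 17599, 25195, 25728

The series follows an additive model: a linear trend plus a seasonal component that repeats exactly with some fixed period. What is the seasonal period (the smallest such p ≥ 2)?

First differences y_{t+1} − y_t: 533, -5178, -1255, 7596, 533, -5178, -1255, 7596, 533, -5178, …
The difference pattern repeats every 4 terms and not for any smaller step, so p = 4.

4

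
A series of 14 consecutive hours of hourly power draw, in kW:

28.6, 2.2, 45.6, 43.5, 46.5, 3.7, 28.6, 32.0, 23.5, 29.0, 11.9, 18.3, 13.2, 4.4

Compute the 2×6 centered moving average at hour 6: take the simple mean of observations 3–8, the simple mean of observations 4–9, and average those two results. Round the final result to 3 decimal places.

Sum over 3–8: 45.6 + 43.5 + 46.5 + 3.7 + 28.6 + 32.0 = 199.9
Sum over 4–9: 43.5 + 46.5 + 3.7 + 28.6 + 32.0 + 23.5 = 177.8
CMA at t=6 = (199.9 + 177.8) / (2·6) = 377.7 / 12 = 31.475

31.475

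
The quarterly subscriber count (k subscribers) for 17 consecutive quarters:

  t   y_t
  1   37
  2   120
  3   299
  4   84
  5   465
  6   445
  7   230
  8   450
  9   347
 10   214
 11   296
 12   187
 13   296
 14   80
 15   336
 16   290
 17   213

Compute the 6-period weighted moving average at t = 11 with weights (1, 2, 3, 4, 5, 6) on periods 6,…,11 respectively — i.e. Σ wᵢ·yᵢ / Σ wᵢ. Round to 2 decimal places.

309.00

Weighted sum: 1·445 + 2·230 + 3·450 + 4·347 + 5·214 + 6·296 = 445 + 460 + 1350 + 1388 + 1070 + 1776 = 6489
Weight total: 1 + 2 + 3 + 4 + 5 + 6 = 21
WMA = 6489 / 21 = 309.00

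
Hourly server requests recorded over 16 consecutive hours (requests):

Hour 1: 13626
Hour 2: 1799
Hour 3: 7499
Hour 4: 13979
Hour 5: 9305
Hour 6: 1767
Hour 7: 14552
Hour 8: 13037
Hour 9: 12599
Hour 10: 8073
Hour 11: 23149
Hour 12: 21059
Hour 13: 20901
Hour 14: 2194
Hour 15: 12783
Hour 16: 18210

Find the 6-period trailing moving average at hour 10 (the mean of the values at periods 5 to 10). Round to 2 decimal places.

9888.83

Sum of periods 5–10: 9305 + 1767 + 14552 + 13037 + 12599 + 8073 = 59333
Divide by 6: 59333 / 6 = 9888.83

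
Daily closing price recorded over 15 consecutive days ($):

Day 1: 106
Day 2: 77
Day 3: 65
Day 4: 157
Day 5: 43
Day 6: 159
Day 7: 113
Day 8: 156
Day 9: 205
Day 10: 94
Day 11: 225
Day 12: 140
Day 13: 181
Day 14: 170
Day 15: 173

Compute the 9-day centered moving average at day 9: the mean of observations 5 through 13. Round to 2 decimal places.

146.22

Sum of periods 5–13: 43 + 159 + 113 + 156 + 205 + 94 + 225 + 140 + 181 = 1316
Divide by 9: 1316 / 9 = 146.22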